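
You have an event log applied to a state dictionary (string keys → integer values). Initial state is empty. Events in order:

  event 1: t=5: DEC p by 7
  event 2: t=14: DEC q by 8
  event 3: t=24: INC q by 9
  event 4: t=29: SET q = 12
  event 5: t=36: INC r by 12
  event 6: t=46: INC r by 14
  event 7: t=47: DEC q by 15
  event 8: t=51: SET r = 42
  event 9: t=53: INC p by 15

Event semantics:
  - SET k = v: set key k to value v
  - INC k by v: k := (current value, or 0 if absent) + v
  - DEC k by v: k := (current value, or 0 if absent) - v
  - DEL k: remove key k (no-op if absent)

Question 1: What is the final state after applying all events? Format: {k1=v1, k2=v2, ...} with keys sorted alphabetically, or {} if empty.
Answer: {p=8, q=-3, r=42}

Derivation:
  after event 1 (t=5: DEC p by 7): {p=-7}
  after event 2 (t=14: DEC q by 8): {p=-7, q=-8}
  after event 3 (t=24: INC q by 9): {p=-7, q=1}
  after event 4 (t=29: SET q = 12): {p=-7, q=12}
  after event 5 (t=36: INC r by 12): {p=-7, q=12, r=12}
  after event 6 (t=46: INC r by 14): {p=-7, q=12, r=26}
  after event 7 (t=47: DEC q by 15): {p=-7, q=-3, r=26}
  after event 8 (t=51: SET r = 42): {p=-7, q=-3, r=42}
  after event 9 (t=53: INC p by 15): {p=8, q=-3, r=42}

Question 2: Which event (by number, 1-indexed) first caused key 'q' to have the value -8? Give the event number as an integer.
Answer: 2

Derivation:
Looking for first event where q becomes -8:
  event 2: q (absent) -> -8  <-- first match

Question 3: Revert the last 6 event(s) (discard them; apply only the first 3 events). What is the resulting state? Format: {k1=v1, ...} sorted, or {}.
Keep first 3 events (discard last 6):
  after event 1 (t=5: DEC p by 7): {p=-7}
  after event 2 (t=14: DEC q by 8): {p=-7, q=-8}
  after event 3 (t=24: INC q by 9): {p=-7, q=1}

Answer: {p=-7, q=1}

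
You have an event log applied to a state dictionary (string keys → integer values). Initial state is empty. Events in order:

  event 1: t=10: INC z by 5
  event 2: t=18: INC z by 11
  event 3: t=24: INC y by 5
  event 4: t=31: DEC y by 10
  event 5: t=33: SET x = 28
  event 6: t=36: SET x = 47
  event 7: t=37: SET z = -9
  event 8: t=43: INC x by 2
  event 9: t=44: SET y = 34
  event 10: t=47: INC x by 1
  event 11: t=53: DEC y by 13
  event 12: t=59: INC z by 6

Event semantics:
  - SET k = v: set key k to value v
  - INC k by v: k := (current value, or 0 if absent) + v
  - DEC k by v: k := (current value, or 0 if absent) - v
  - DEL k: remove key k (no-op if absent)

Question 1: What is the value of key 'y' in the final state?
Track key 'y' through all 12 events:
  event 1 (t=10: INC z by 5): y unchanged
  event 2 (t=18: INC z by 11): y unchanged
  event 3 (t=24: INC y by 5): y (absent) -> 5
  event 4 (t=31: DEC y by 10): y 5 -> -5
  event 5 (t=33: SET x = 28): y unchanged
  event 6 (t=36: SET x = 47): y unchanged
  event 7 (t=37: SET z = -9): y unchanged
  event 8 (t=43: INC x by 2): y unchanged
  event 9 (t=44: SET y = 34): y -5 -> 34
  event 10 (t=47: INC x by 1): y unchanged
  event 11 (t=53: DEC y by 13): y 34 -> 21
  event 12 (t=59: INC z by 6): y unchanged
Final: y = 21

Answer: 21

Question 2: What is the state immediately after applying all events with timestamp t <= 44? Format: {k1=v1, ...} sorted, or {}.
Apply events with t <= 44 (9 events):
  after event 1 (t=10: INC z by 5): {z=5}
  after event 2 (t=18: INC z by 11): {z=16}
  after event 3 (t=24: INC y by 5): {y=5, z=16}
  after event 4 (t=31: DEC y by 10): {y=-5, z=16}
  after event 5 (t=33: SET x = 28): {x=28, y=-5, z=16}
  after event 6 (t=36: SET x = 47): {x=47, y=-5, z=16}
  after event 7 (t=37: SET z = -9): {x=47, y=-5, z=-9}
  after event 8 (t=43: INC x by 2): {x=49, y=-5, z=-9}
  after event 9 (t=44: SET y = 34): {x=49, y=34, z=-9}

Answer: {x=49, y=34, z=-9}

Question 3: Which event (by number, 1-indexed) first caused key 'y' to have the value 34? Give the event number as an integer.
Looking for first event where y becomes 34:
  event 3: y = 5
  event 4: y = -5
  event 5: y = -5
  event 6: y = -5
  event 7: y = -5
  event 8: y = -5
  event 9: y -5 -> 34  <-- first match

Answer: 9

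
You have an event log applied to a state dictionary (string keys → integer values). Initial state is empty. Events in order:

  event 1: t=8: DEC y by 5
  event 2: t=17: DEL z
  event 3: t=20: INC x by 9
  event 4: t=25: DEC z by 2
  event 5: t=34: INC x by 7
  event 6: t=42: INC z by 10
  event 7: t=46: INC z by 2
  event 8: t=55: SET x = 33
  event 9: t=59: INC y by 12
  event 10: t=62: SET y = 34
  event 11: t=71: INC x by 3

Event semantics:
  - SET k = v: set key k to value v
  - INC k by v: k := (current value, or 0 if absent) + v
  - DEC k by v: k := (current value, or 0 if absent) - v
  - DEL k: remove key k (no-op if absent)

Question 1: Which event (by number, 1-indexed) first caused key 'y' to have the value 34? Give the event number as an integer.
Answer: 10

Derivation:
Looking for first event where y becomes 34:
  event 1: y = -5
  event 2: y = -5
  event 3: y = -5
  event 4: y = -5
  event 5: y = -5
  event 6: y = -5
  event 7: y = -5
  event 8: y = -5
  event 9: y = 7
  event 10: y 7 -> 34  <-- first match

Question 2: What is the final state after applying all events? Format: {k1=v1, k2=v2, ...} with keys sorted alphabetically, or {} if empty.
Answer: {x=36, y=34, z=10}

Derivation:
  after event 1 (t=8: DEC y by 5): {y=-5}
  after event 2 (t=17: DEL z): {y=-5}
  after event 3 (t=20: INC x by 9): {x=9, y=-5}
  after event 4 (t=25: DEC z by 2): {x=9, y=-5, z=-2}
  after event 5 (t=34: INC x by 7): {x=16, y=-5, z=-2}
  after event 6 (t=42: INC z by 10): {x=16, y=-5, z=8}
  after event 7 (t=46: INC z by 2): {x=16, y=-5, z=10}
  after event 8 (t=55: SET x = 33): {x=33, y=-5, z=10}
  after event 9 (t=59: INC y by 12): {x=33, y=7, z=10}
  after event 10 (t=62: SET y = 34): {x=33, y=34, z=10}
  after event 11 (t=71: INC x by 3): {x=36, y=34, z=10}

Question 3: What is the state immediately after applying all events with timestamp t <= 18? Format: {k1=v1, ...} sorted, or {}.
Apply events with t <= 18 (2 events):
  after event 1 (t=8: DEC y by 5): {y=-5}
  after event 2 (t=17: DEL z): {y=-5}

Answer: {y=-5}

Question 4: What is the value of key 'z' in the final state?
Track key 'z' through all 11 events:
  event 1 (t=8: DEC y by 5): z unchanged
  event 2 (t=17: DEL z): z (absent) -> (absent)
  event 3 (t=20: INC x by 9): z unchanged
  event 4 (t=25: DEC z by 2): z (absent) -> -2
  event 5 (t=34: INC x by 7): z unchanged
  event 6 (t=42: INC z by 10): z -2 -> 8
  event 7 (t=46: INC z by 2): z 8 -> 10
  event 8 (t=55: SET x = 33): z unchanged
  event 9 (t=59: INC y by 12): z unchanged
  event 10 (t=62: SET y = 34): z unchanged
  event 11 (t=71: INC x by 3): z unchanged
Final: z = 10

Answer: 10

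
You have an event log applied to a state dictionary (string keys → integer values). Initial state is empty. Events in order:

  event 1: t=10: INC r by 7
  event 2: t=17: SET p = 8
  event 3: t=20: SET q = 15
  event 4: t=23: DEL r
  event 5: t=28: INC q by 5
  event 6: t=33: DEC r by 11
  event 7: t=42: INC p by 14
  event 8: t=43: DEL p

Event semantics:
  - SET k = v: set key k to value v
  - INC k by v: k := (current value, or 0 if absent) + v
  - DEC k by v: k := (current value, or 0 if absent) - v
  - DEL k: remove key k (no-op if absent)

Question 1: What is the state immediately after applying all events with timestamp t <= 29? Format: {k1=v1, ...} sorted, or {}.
Answer: {p=8, q=20}

Derivation:
Apply events with t <= 29 (5 events):
  after event 1 (t=10: INC r by 7): {r=7}
  after event 2 (t=17: SET p = 8): {p=8, r=7}
  after event 3 (t=20: SET q = 15): {p=8, q=15, r=7}
  after event 4 (t=23: DEL r): {p=8, q=15}
  after event 5 (t=28: INC q by 5): {p=8, q=20}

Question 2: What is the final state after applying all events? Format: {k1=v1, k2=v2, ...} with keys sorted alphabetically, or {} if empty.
  after event 1 (t=10: INC r by 7): {r=7}
  after event 2 (t=17: SET p = 8): {p=8, r=7}
  after event 3 (t=20: SET q = 15): {p=8, q=15, r=7}
  after event 4 (t=23: DEL r): {p=8, q=15}
  after event 5 (t=28: INC q by 5): {p=8, q=20}
  after event 6 (t=33: DEC r by 11): {p=8, q=20, r=-11}
  after event 7 (t=42: INC p by 14): {p=22, q=20, r=-11}
  after event 8 (t=43: DEL p): {q=20, r=-11}

Answer: {q=20, r=-11}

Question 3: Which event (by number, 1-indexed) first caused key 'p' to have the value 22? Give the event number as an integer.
Looking for first event where p becomes 22:
  event 2: p = 8
  event 3: p = 8
  event 4: p = 8
  event 5: p = 8
  event 6: p = 8
  event 7: p 8 -> 22  <-- first match

Answer: 7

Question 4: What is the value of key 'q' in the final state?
Track key 'q' through all 8 events:
  event 1 (t=10: INC r by 7): q unchanged
  event 2 (t=17: SET p = 8): q unchanged
  event 3 (t=20: SET q = 15): q (absent) -> 15
  event 4 (t=23: DEL r): q unchanged
  event 5 (t=28: INC q by 5): q 15 -> 20
  event 6 (t=33: DEC r by 11): q unchanged
  event 7 (t=42: INC p by 14): q unchanged
  event 8 (t=43: DEL p): q unchanged
Final: q = 20

Answer: 20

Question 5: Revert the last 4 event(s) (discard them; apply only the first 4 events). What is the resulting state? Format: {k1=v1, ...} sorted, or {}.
Keep first 4 events (discard last 4):
  after event 1 (t=10: INC r by 7): {r=7}
  after event 2 (t=17: SET p = 8): {p=8, r=7}
  after event 3 (t=20: SET q = 15): {p=8, q=15, r=7}
  after event 4 (t=23: DEL r): {p=8, q=15}

Answer: {p=8, q=15}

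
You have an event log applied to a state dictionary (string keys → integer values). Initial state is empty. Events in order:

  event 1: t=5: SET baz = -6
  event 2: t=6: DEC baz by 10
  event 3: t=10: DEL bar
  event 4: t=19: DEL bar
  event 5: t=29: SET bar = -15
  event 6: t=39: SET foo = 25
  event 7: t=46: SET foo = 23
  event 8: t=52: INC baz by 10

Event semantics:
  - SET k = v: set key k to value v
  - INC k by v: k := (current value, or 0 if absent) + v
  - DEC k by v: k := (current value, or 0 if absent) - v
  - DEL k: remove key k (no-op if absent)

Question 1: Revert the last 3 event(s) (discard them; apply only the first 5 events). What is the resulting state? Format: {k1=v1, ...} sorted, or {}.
Answer: {bar=-15, baz=-16}

Derivation:
Keep first 5 events (discard last 3):
  after event 1 (t=5: SET baz = -6): {baz=-6}
  after event 2 (t=6: DEC baz by 10): {baz=-16}
  after event 3 (t=10: DEL bar): {baz=-16}
  after event 4 (t=19: DEL bar): {baz=-16}
  after event 5 (t=29: SET bar = -15): {bar=-15, baz=-16}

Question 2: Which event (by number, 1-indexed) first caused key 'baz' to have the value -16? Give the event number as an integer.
Answer: 2

Derivation:
Looking for first event where baz becomes -16:
  event 1: baz = -6
  event 2: baz -6 -> -16  <-- first match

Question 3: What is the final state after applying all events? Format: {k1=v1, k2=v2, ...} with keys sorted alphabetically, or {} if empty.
Answer: {bar=-15, baz=-6, foo=23}

Derivation:
  after event 1 (t=5: SET baz = -6): {baz=-6}
  after event 2 (t=6: DEC baz by 10): {baz=-16}
  after event 3 (t=10: DEL bar): {baz=-16}
  after event 4 (t=19: DEL bar): {baz=-16}
  after event 5 (t=29: SET bar = -15): {bar=-15, baz=-16}
  after event 6 (t=39: SET foo = 25): {bar=-15, baz=-16, foo=25}
  after event 7 (t=46: SET foo = 23): {bar=-15, baz=-16, foo=23}
  after event 8 (t=52: INC baz by 10): {bar=-15, baz=-6, foo=23}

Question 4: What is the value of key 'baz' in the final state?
Answer: -6

Derivation:
Track key 'baz' through all 8 events:
  event 1 (t=5: SET baz = -6): baz (absent) -> -6
  event 2 (t=6: DEC baz by 10): baz -6 -> -16
  event 3 (t=10: DEL bar): baz unchanged
  event 4 (t=19: DEL bar): baz unchanged
  event 5 (t=29: SET bar = -15): baz unchanged
  event 6 (t=39: SET foo = 25): baz unchanged
  event 7 (t=46: SET foo = 23): baz unchanged
  event 8 (t=52: INC baz by 10): baz -16 -> -6
Final: baz = -6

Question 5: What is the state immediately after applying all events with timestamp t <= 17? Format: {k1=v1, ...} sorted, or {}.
Apply events with t <= 17 (3 events):
  after event 1 (t=5: SET baz = -6): {baz=-6}
  after event 2 (t=6: DEC baz by 10): {baz=-16}
  after event 3 (t=10: DEL bar): {baz=-16}

Answer: {baz=-16}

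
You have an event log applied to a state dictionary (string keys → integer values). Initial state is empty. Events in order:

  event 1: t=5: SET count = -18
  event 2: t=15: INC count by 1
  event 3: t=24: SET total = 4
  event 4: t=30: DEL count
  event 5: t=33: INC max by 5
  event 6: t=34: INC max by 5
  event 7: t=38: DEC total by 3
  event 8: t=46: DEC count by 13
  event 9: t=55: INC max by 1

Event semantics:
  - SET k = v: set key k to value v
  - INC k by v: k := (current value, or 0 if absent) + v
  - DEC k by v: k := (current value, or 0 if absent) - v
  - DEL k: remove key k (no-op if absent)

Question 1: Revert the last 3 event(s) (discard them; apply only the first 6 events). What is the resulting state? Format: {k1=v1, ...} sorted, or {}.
Keep first 6 events (discard last 3):
  after event 1 (t=5: SET count = -18): {count=-18}
  after event 2 (t=15: INC count by 1): {count=-17}
  after event 3 (t=24: SET total = 4): {count=-17, total=4}
  after event 4 (t=30: DEL count): {total=4}
  after event 5 (t=33: INC max by 5): {max=5, total=4}
  after event 6 (t=34: INC max by 5): {max=10, total=4}

Answer: {max=10, total=4}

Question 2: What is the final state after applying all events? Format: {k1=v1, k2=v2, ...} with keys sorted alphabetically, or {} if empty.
Answer: {count=-13, max=11, total=1}

Derivation:
  after event 1 (t=5: SET count = -18): {count=-18}
  after event 2 (t=15: INC count by 1): {count=-17}
  after event 3 (t=24: SET total = 4): {count=-17, total=4}
  after event 4 (t=30: DEL count): {total=4}
  after event 5 (t=33: INC max by 5): {max=5, total=4}
  after event 6 (t=34: INC max by 5): {max=10, total=4}
  after event 7 (t=38: DEC total by 3): {max=10, total=1}
  after event 8 (t=46: DEC count by 13): {count=-13, max=10, total=1}
  after event 9 (t=55: INC max by 1): {count=-13, max=11, total=1}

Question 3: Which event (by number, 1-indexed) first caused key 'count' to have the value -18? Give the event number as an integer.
Looking for first event where count becomes -18:
  event 1: count (absent) -> -18  <-- first match

Answer: 1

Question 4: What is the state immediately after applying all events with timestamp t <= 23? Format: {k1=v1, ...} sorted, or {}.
Answer: {count=-17}

Derivation:
Apply events with t <= 23 (2 events):
  after event 1 (t=5: SET count = -18): {count=-18}
  after event 2 (t=15: INC count by 1): {count=-17}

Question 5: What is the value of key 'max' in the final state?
Answer: 11

Derivation:
Track key 'max' through all 9 events:
  event 1 (t=5: SET count = -18): max unchanged
  event 2 (t=15: INC count by 1): max unchanged
  event 3 (t=24: SET total = 4): max unchanged
  event 4 (t=30: DEL count): max unchanged
  event 5 (t=33: INC max by 5): max (absent) -> 5
  event 6 (t=34: INC max by 5): max 5 -> 10
  event 7 (t=38: DEC total by 3): max unchanged
  event 8 (t=46: DEC count by 13): max unchanged
  event 9 (t=55: INC max by 1): max 10 -> 11
Final: max = 11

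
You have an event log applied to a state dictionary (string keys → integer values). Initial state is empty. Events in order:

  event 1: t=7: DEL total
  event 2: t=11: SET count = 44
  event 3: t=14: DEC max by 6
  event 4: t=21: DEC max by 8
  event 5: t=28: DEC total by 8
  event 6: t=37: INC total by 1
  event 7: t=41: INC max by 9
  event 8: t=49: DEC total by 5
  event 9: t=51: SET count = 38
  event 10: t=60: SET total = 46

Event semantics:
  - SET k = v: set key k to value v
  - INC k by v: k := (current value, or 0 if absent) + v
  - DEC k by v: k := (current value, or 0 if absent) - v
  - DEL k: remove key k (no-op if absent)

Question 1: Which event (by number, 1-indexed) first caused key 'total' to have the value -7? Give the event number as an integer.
Looking for first event where total becomes -7:
  event 5: total = -8
  event 6: total -8 -> -7  <-- first match

Answer: 6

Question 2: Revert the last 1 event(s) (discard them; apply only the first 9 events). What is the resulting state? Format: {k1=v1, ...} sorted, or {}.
Keep first 9 events (discard last 1):
  after event 1 (t=7: DEL total): {}
  after event 2 (t=11: SET count = 44): {count=44}
  after event 3 (t=14: DEC max by 6): {count=44, max=-6}
  after event 4 (t=21: DEC max by 8): {count=44, max=-14}
  after event 5 (t=28: DEC total by 8): {count=44, max=-14, total=-8}
  after event 6 (t=37: INC total by 1): {count=44, max=-14, total=-7}
  after event 7 (t=41: INC max by 9): {count=44, max=-5, total=-7}
  after event 8 (t=49: DEC total by 5): {count=44, max=-5, total=-12}
  after event 9 (t=51: SET count = 38): {count=38, max=-5, total=-12}

Answer: {count=38, max=-5, total=-12}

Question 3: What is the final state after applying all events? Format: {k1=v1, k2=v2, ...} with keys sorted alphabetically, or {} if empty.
  after event 1 (t=7: DEL total): {}
  after event 2 (t=11: SET count = 44): {count=44}
  after event 3 (t=14: DEC max by 6): {count=44, max=-6}
  after event 4 (t=21: DEC max by 8): {count=44, max=-14}
  after event 5 (t=28: DEC total by 8): {count=44, max=-14, total=-8}
  after event 6 (t=37: INC total by 1): {count=44, max=-14, total=-7}
  after event 7 (t=41: INC max by 9): {count=44, max=-5, total=-7}
  after event 8 (t=49: DEC total by 5): {count=44, max=-5, total=-12}
  after event 9 (t=51: SET count = 38): {count=38, max=-5, total=-12}
  after event 10 (t=60: SET total = 46): {count=38, max=-5, total=46}

Answer: {count=38, max=-5, total=46}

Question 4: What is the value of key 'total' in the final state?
Answer: 46

Derivation:
Track key 'total' through all 10 events:
  event 1 (t=7: DEL total): total (absent) -> (absent)
  event 2 (t=11: SET count = 44): total unchanged
  event 3 (t=14: DEC max by 6): total unchanged
  event 4 (t=21: DEC max by 8): total unchanged
  event 5 (t=28: DEC total by 8): total (absent) -> -8
  event 6 (t=37: INC total by 1): total -8 -> -7
  event 7 (t=41: INC max by 9): total unchanged
  event 8 (t=49: DEC total by 5): total -7 -> -12
  event 9 (t=51: SET count = 38): total unchanged
  event 10 (t=60: SET total = 46): total -12 -> 46
Final: total = 46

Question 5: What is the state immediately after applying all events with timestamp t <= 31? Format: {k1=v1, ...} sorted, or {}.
Answer: {count=44, max=-14, total=-8}

Derivation:
Apply events with t <= 31 (5 events):
  after event 1 (t=7: DEL total): {}
  after event 2 (t=11: SET count = 44): {count=44}
  after event 3 (t=14: DEC max by 6): {count=44, max=-6}
  after event 4 (t=21: DEC max by 8): {count=44, max=-14}
  after event 5 (t=28: DEC total by 8): {count=44, max=-14, total=-8}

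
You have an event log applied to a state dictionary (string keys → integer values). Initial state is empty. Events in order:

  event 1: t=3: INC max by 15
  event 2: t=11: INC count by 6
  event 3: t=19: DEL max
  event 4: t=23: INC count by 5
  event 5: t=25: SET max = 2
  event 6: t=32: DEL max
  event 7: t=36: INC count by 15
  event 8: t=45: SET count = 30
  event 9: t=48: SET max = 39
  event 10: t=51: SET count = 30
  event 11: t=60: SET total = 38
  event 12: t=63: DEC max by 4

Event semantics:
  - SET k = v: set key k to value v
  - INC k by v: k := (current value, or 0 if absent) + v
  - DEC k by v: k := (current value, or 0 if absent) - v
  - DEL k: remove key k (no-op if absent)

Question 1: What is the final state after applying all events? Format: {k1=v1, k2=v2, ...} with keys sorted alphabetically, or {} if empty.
  after event 1 (t=3: INC max by 15): {max=15}
  after event 2 (t=11: INC count by 6): {count=6, max=15}
  after event 3 (t=19: DEL max): {count=6}
  after event 4 (t=23: INC count by 5): {count=11}
  after event 5 (t=25: SET max = 2): {count=11, max=2}
  after event 6 (t=32: DEL max): {count=11}
  after event 7 (t=36: INC count by 15): {count=26}
  after event 8 (t=45: SET count = 30): {count=30}
  after event 9 (t=48: SET max = 39): {count=30, max=39}
  after event 10 (t=51: SET count = 30): {count=30, max=39}
  after event 11 (t=60: SET total = 38): {count=30, max=39, total=38}
  after event 12 (t=63: DEC max by 4): {count=30, max=35, total=38}

Answer: {count=30, max=35, total=38}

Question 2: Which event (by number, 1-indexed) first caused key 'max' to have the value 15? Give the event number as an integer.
Answer: 1

Derivation:
Looking for first event where max becomes 15:
  event 1: max (absent) -> 15  <-- first match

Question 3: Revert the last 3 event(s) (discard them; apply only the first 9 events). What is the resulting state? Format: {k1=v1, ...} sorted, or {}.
Keep first 9 events (discard last 3):
  after event 1 (t=3: INC max by 15): {max=15}
  after event 2 (t=11: INC count by 6): {count=6, max=15}
  after event 3 (t=19: DEL max): {count=6}
  after event 4 (t=23: INC count by 5): {count=11}
  after event 5 (t=25: SET max = 2): {count=11, max=2}
  after event 6 (t=32: DEL max): {count=11}
  after event 7 (t=36: INC count by 15): {count=26}
  after event 8 (t=45: SET count = 30): {count=30}
  after event 9 (t=48: SET max = 39): {count=30, max=39}

Answer: {count=30, max=39}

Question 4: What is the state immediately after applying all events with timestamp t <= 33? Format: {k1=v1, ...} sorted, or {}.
Apply events with t <= 33 (6 events):
  after event 1 (t=3: INC max by 15): {max=15}
  after event 2 (t=11: INC count by 6): {count=6, max=15}
  after event 3 (t=19: DEL max): {count=6}
  after event 4 (t=23: INC count by 5): {count=11}
  after event 5 (t=25: SET max = 2): {count=11, max=2}
  after event 6 (t=32: DEL max): {count=11}

Answer: {count=11}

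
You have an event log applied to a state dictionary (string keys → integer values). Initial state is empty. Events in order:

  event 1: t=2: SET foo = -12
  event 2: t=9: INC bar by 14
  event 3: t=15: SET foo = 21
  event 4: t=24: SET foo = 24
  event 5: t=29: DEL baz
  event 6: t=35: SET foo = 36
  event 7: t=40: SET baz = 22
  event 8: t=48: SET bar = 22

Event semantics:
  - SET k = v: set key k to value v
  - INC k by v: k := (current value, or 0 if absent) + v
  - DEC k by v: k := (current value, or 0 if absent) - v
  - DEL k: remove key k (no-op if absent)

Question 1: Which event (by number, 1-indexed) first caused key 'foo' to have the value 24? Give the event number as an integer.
Looking for first event where foo becomes 24:
  event 1: foo = -12
  event 2: foo = -12
  event 3: foo = 21
  event 4: foo 21 -> 24  <-- first match

Answer: 4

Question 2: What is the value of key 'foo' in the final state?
Track key 'foo' through all 8 events:
  event 1 (t=2: SET foo = -12): foo (absent) -> -12
  event 2 (t=9: INC bar by 14): foo unchanged
  event 3 (t=15: SET foo = 21): foo -12 -> 21
  event 4 (t=24: SET foo = 24): foo 21 -> 24
  event 5 (t=29: DEL baz): foo unchanged
  event 6 (t=35: SET foo = 36): foo 24 -> 36
  event 7 (t=40: SET baz = 22): foo unchanged
  event 8 (t=48: SET bar = 22): foo unchanged
Final: foo = 36

Answer: 36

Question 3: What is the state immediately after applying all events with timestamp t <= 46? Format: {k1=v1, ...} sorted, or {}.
Answer: {bar=14, baz=22, foo=36}

Derivation:
Apply events with t <= 46 (7 events):
  after event 1 (t=2: SET foo = -12): {foo=-12}
  after event 2 (t=9: INC bar by 14): {bar=14, foo=-12}
  after event 3 (t=15: SET foo = 21): {bar=14, foo=21}
  after event 4 (t=24: SET foo = 24): {bar=14, foo=24}
  after event 5 (t=29: DEL baz): {bar=14, foo=24}
  after event 6 (t=35: SET foo = 36): {bar=14, foo=36}
  after event 7 (t=40: SET baz = 22): {bar=14, baz=22, foo=36}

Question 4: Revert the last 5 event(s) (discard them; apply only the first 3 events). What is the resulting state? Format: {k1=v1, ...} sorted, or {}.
Answer: {bar=14, foo=21}

Derivation:
Keep first 3 events (discard last 5):
  after event 1 (t=2: SET foo = -12): {foo=-12}
  after event 2 (t=9: INC bar by 14): {bar=14, foo=-12}
  after event 3 (t=15: SET foo = 21): {bar=14, foo=21}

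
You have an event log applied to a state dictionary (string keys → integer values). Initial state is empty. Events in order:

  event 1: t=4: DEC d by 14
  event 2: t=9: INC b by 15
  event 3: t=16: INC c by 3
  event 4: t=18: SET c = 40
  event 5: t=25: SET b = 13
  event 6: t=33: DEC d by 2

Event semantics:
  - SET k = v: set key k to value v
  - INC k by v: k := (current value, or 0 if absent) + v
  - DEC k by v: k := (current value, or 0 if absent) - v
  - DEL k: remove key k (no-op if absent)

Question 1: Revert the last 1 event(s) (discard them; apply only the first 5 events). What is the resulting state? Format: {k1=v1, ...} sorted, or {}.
Keep first 5 events (discard last 1):
  after event 1 (t=4: DEC d by 14): {d=-14}
  after event 2 (t=9: INC b by 15): {b=15, d=-14}
  after event 3 (t=16: INC c by 3): {b=15, c=3, d=-14}
  after event 4 (t=18: SET c = 40): {b=15, c=40, d=-14}
  after event 5 (t=25: SET b = 13): {b=13, c=40, d=-14}

Answer: {b=13, c=40, d=-14}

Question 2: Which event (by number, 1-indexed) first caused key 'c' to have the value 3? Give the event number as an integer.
Looking for first event where c becomes 3:
  event 3: c (absent) -> 3  <-- first match

Answer: 3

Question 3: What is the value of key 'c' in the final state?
Track key 'c' through all 6 events:
  event 1 (t=4: DEC d by 14): c unchanged
  event 2 (t=9: INC b by 15): c unchanged
  event 3 (t=16: INC c by 3): c (absent) -> 3
  event 4 (t=18: SET c = 40): c 3 -> 40
  event 5 (t=25: SET b = 13): c unchanged
  event 6 (t=33: DEC d by 2): c unchanged
Final: c = 40

Answer: 40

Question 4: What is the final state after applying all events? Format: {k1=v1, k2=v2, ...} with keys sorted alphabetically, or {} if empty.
  after event 1 (t=4: DEC d by 14): {d=-14}
  after event 2 (t=9: INC b by 15): {b=15, d=-14}
  after event 3 (t=16: INC c by 3): {b=15, c=3, d=-14}
  after event 4 (t=18: SET c = 40): {b=15, c=40, d=-14}
  after event 5 (t=25: SET b = 13): {b=13, c=40, d=-14}
  after event 6 (t=33: DEC d by 2): {b=13, c=40, d=-16}

Answer: {b=13, c=40, d=-16}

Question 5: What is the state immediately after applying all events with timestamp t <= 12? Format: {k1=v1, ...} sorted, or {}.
Answer: {b=15, d=-14}

Derivation:
Apply events with t <= 12 (2 events):
  after event 1 (t=4: DEC d by 14): {d=-14}
  after event 2 (t=9: INC b by 15): {b=15, d=-14}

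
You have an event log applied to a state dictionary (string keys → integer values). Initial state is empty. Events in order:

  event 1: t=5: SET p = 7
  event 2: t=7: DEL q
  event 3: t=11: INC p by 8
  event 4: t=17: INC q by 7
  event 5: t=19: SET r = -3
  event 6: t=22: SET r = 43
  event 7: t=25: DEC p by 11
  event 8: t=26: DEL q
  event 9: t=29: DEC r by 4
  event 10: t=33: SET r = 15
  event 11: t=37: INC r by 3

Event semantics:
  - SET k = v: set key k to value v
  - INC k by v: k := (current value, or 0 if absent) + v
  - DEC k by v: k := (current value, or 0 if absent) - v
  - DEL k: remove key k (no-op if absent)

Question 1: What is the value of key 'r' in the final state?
Track key 'r' through all 11 events:
  event 1 (t=5: SET p = 7): r unchanged
  event 2 (t=7: DEL q): r unchanged
  event 3 (t=11: INC p by 8): r unchanged
  event 4 (t=17: INC q by 7): r unchanged
  event 5 (t=19: SET r = -3): r (absent) -> -3
  event 6 (t=22: SET r = 43): r -3 -> 43
  event 7 (t=25: DEC p by 11): r unchanged
  event 8 (t=26: DEL q): r unchanged
  event 9 (t=29: DEC r by 4): r 43 -> 39
  event 10 (t=33: SET r = 15): r 39 -> 15
  event 11 (t=37: INC r by 3): r 15 -> 18
Final: r = 18

Answer: 18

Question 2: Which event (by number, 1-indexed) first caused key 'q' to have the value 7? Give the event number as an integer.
Answer: 4

Derivation:
Looking for first event where q becomes 7:
  event 4: q (absent) -> 7  <-- first match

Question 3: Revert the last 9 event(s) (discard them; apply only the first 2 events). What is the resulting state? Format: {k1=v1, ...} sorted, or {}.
Keep first 2 events (discard last 9):
  after event 1 (t=5: SET p = 7): {p=7}
  after event 2 (t=7: DEL q): {p=7}

Answer: {p=7}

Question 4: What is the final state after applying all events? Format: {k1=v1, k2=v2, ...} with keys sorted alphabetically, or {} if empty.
  after event 1 (t=5: SET p = 7): {p=7}
  after event 2 (t=7: DEL q): {p=7}
  after event 3 (t=11: INC p by 8): {p=15}
  after event 4 (t=17: INC q by 7): {p=15, q=7}
  after event 5 (t=19: SET r = -3): {p=15, q=7, r=-3}
  after event 6 (t=22: SET r = 43): {p=15, q=7, r=43}
  after event 7 (t=25: DEC p by 11): {p=4, q=7, r=43}
  after event 8 (t=26: DEL q): {p=4, r=43}
  after event 9 (t=29: DEC r by 4): {p=4, r=39}
  after event 10 (t=33: SET r = 15): {p=4, r=15}
  after event 11 (t=37: INC r by 3): {p=4, r=18}

Answer: {p=4, r=18}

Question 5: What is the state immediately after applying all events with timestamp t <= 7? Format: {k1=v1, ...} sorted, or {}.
Answer: {p=7}

Derivation:
Apply events with t <= 7 (2 events):
  after event 1 (t=5: SET p = 7): {p=7}
  after event 2 (t=7: DEL q): {p=7}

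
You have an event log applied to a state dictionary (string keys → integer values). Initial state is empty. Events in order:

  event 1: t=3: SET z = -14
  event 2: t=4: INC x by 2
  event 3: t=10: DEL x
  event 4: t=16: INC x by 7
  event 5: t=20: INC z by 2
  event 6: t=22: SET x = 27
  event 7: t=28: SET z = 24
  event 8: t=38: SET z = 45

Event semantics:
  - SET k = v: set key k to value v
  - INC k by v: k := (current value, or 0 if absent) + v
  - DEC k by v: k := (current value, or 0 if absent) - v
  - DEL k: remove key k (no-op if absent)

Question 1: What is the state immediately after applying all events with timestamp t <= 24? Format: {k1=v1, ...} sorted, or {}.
Answer: {x=27, z=-12}

Derivation:
Apply events with t <= 24 (6 events):
  after event 1 (t=3: SET z = -14): {z=-14}
  after event 2 (t=4: INC x by 2): {x=2, z=-14}
  after event 3 (t=10: DEL x): {z=-14}
  after event 4 (t=16: INC x by 7): {x=7, z=-14}
  after event 5 (t=20: INC z by 2): {x=7, z=-12}
  after event 6 (t=22: SET x = 27): {x=27, z=-12}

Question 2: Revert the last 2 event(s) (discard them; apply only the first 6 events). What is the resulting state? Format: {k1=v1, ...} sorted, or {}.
Answer: {x=27, z=-12}

Derivation:
Keep first 6 events (discard last 2):
  after event 1 (t=3: SET z = -14): {z=-14}
  after event 2 (t=4: INC x by 2): {x=2, z=-14}
  after event 3 (t=10: DEL x): {z=-14}
  after event 4 (t=16: INC x by 7): {x=7, z=-14}
  after event 5 (t=20: INC z by 2): {x=7, z=-12}
  after event 6 (t=22: SET x = 27): {x=27, z=-12}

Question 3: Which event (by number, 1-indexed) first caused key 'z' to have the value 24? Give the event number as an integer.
Looking for first event where z becomes 24:
  event 1: z = -14
  event 2: z = -14
  event 3: z = -14
  event 4: z = -14
  event 5: z = -12
  event 6: z = -12
  event 7: z -12 -> 24  <-- first match

Answer: 7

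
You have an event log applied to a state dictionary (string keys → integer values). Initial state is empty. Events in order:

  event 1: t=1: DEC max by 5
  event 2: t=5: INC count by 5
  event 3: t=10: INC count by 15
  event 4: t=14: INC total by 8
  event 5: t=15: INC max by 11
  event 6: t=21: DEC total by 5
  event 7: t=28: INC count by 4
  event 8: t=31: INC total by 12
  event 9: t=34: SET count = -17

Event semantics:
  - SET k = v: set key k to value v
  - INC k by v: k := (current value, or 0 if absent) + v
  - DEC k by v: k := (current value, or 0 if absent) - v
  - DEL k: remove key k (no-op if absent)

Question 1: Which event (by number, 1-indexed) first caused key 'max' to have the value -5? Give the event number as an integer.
Looking for first event where max becomes -5:
  event 1: max (absent) -> -5  <-- first match

Answer: 1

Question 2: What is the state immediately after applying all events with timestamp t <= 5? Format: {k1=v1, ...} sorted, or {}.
Answer: {count=5, max=-5}

Derivation:
Apply events with t <= 5 (2 events):
  after event 1 (t=1: DEC max by 5): {max=-5}
  after event 2 (t=5: INC count by 5): {count=5, max=-5}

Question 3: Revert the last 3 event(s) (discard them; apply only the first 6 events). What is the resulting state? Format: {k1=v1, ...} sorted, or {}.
Keep first 6 events (discard last 3):
  after event 1 (t=1: DEC max by 5): {max=-5}
  after event 2 (t=5: INC count by 5): {count=5, max=-5}
  after event 3 (t=10: INC count by 15): {count=20, max=-5}
  after event 4 (t=14: INC total by 8): {count=20, max=-5, total=8}
  after event 5 (t=15: INC max by 11): {count=20, max=6, total=8}
  after event 6 (t=21: DEC total by 5): {count=20, max=6, total=3}

Answer: {count=20, max=6, total=3}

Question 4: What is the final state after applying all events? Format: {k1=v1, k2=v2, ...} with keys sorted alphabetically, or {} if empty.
Answer: {count=-17, max=6, total=15}

Derivation:
  after event 1 (t=1: DEC max by 5): {max=-5}
  after event 2 (t=5: INC count by 5): {count=5, max=-5}
  after event 3 (t=10: INC count by 15): {count=20, max=-5}
  after event 4 (t=14: INC total by 8): {count=20, max=-5, total=8}
  after event 5 (t=15: INC max by 11): {count=20, max=6, total=8}
  after event 6 (t=21: DEC total by 5): {count=20, max=6, total=3}
  after event 7 (t=28: INC count by 4): {count=24, max=6, total=3}
  after event 8 (t=31: INC total by 12): {count=24, max=6, total=15}
  after event 9 (t=34: SET count = -17): {count=-17, max=6, total=15}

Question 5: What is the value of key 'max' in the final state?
Track key 'max' through all 9 events:
  event 1 (t=1: DEC max by 5): max (absent) -> -5
  event 2 (t=5: INC count by 5): max unchanged
  event 3 (t=10: INC count by 15): max unchanged
  event 4 (t=14: INC total by 8): max unchanged
  event 5 (t=15: INC max by 11): max -5 -> 6
  event 6 (t=21: DEC total by 5): max unchanged
  event 7 (t=28: INC count by 4): max unchanged
  event 8 (t=31: INC total by 12): max unchanged
  event 9 (t=34: SET count = -17): max unchanged
Final: max = 6

Answer: 6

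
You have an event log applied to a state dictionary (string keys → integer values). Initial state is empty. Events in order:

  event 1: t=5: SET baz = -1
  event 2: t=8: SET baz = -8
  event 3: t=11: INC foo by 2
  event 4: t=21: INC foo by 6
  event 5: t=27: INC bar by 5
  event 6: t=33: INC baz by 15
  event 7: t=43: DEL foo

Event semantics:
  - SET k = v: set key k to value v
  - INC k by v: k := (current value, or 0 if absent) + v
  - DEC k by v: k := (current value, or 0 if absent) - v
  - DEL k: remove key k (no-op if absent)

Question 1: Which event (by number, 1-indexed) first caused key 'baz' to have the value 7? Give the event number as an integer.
Answer: 6

Derivation:
Looking for first event where baz becomes 7:
  event 1: baz = -1
  event 2: baz = -8
  event 3: baz = -8
  event 4: baz = -8
  event 5: baz = -8
  event 6: baz -8 -> 7  <-- first match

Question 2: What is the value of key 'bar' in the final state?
Track key 'bar' through all 7 events:
  event 1 (t=5: SET baz = -1): bar unchanged
  event 2 (t=8: SET baz = -8): bar unchanged
  event 3 (t=11: INC foo by 2): bar unchanged
  event 4 (t=21: INC foo by 6): bar unchanged
  event 5 (t=27: INC bar by 5): bar (absent) -> 5
  event 6 (t=33: INC baz by 15): bar unchanged
  event 7 (t=43: DEL foo): bar unchanged
Final: bar = 5

Answer: 5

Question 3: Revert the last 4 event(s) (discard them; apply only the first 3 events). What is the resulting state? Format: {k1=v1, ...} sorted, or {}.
Keep first 3 events (discard last 4):
  after event 1 (t=5: SET baz = -1): {baz=-1}
  after event 2 (t=8: SET baz = -8): {baz=-8}
  after event 3 (t=11: INC foo by 2): {baz=-8, foo=2}

Answer: {baz=-8, foo=2}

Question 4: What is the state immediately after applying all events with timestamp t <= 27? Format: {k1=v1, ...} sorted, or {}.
Answer: {bar=5, baz=-8, foo=8}

Derivation:
Apply events with t <= 27 (5 events):
  after event 1 (t=5: SET baz = -1): {baz=-1}
  after event 2 (t=8: SET baz = -8): {baz=-8}
  after event 3 (t=11: INC foo by 2): {baz=-8, foo=2}
  after event 4 (t=21: INC foo by 6): {baz=-8, foo=8}
  after event 5 (t=27: INC bar by 5): {bar=5, baz=-8, foo=8}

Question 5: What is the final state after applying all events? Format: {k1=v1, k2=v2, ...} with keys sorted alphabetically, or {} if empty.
  after event 1 (t=5: SET baz = -1): {baz=-1}
  after event 2 (t=8: SET baz = -8): {baz=-8}
  after event 3 (t=11: INC foo by 2): {baz=-8, foo=2}
  after event 4 (t=21: INC foo by 6): {baz=-8, foo=8}
  after event 5 (t=27: INC bar by 5): {bar=5, baz=-8, foo=8}
  after event 6 (t=33: INC baz by 15): {bar=5, baz=7, foo=8}
  after event 7 (t=43: DEL foo): {bar=5, baz=7}

Answer: {bar=5, baz=7}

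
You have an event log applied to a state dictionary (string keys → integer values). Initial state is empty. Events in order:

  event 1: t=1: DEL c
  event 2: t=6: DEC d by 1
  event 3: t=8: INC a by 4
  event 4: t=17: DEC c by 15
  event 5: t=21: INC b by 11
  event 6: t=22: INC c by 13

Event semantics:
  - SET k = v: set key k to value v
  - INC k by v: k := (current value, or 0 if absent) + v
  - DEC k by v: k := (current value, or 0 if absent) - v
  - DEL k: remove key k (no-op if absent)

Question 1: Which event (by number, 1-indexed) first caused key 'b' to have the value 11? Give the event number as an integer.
Answer: 5

Derivation:
Looking for first event where b becomes 11:
  event 5: b (absent) -> 11  <-- first match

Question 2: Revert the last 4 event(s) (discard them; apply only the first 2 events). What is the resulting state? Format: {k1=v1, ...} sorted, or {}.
Keep first 2 events (discard last 4):
  after event 1 (t=1: DEL c): {}
  after event 2 (t=6: DEC d by 1): {d=-1}

Answer: {d=-1}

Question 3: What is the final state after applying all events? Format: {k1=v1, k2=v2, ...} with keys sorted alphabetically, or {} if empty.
  after event 1 (t=1: DEL c): {}
  after event 2 (t=6: DEC d by 1): {d=-1}
  after event 3 (t=8: INC a by 4): {a=4, d=-1}
  after event 4 (t=17: DEC c by 15): {a=4, c=-15, d=-1}
  after event 5 (t=21: INC b by 11): {a=4, b=11, c=-15, d=-1}
  after event 6 (t=22: INC c by 13): {a=4, b=11, c=-2, d=-1}

Answer: {a=4, b=11, c=-2, d=-1}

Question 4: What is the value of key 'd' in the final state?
Answer: -1

Derivation:
Track key 'd' through all 6 events:
  event 1 (t=1: DEL c): d unchanged
  event 2 (t=6: DEC d by 1): d (absent) -> -1
  event 3 (t=8: INC a by 4): d unchanged
  event 4 (t=17: DEC c by 15): d unchanged
  event 5 (t=21: INC b by 11): d unchanged
  event 6 (t=22: INC c by 13): d unchanged
Final: d = -1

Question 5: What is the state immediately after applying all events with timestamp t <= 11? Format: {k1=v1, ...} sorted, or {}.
Answer: {a=4, d=-1}

Derivation:
Apply events with t <= 11 (3 events):
  after event 1 (t=1: DEL c): {}
  after event 2 (t=6: DEC d by 1): {d=-1}
  after event 3 (t=8: INC a by 4): {a=4, d=-1}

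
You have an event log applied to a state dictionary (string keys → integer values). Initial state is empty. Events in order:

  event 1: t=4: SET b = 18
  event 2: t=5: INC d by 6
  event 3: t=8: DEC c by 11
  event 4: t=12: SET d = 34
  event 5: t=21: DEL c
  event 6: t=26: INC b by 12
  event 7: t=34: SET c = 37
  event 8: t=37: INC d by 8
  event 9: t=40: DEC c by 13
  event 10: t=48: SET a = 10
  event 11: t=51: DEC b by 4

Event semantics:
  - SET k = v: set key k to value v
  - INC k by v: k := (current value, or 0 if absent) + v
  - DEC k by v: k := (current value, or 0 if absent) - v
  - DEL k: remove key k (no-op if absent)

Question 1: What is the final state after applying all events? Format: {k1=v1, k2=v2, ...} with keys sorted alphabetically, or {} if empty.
  after event 1 (t=4: SET b = 18): {b=18}
  after event 2 (t=5: INC d by 6): {b=18, d=6}
  after event 3 (t=8: DEC c by 11): {b=18, c=-11, d=6}
  after event 4 (t=12: SET d = 34): {b=18, c=-11, d=34}
  after event 5 (t=21: DEL c): {b=18, d=34}
  after event 6 (t=26: INC b by 12): {b=30, d=34}
  after event 7 (t=34: SET c = 37): {b=30, c=37, d=34}
  after event 8 (t=37: INC d by 8): {b=30, c=37, d=42}
  after event 9 (t=40: DEC c by 13): {b=30, c=24, d=42}
  after event 10 (t=48: SET a = 10): {a=10, b=30, c=24, d=42}
  after event 11 (t=51: DEC b by 4): {a=10, b=26, c=24, d=42}

Answer: {a=10, b=26, c=24, d=42}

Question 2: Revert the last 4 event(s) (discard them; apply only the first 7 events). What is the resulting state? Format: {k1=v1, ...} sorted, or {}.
Answer: {b=30, c=37, d=34}

Derivation:
Keep first 7 events (discard last 4):
  after event 1 (t=4: SET b = 18): {b=18}
  after event 2 (t=5: INC d by 6): {b=18, d=6}
  after event 3 (t=8: DEC c by 11): {b=18, c=-11, d=6}
  after event 4 (t=12: SET d = 34): {b=18, c=-11, d=34}
  after event 5 (t=21: DEL c): {b=18, d=34}
  after event 6 (t=26: INC b by 12): {b=30, d=34}
  after event 7 (t=34: SET c = 37): {b=30, c=37, d=34}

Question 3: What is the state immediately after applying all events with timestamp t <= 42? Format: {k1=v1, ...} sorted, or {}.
Answer: {b=30, c=24, d=42}

Derivation:
Apply events with t <= 42 (9 events):
  after event 1 (t=4: SET b = 18): {b=18}
  after event 2 (t=5: INC d by 6): {b=18, d=6}
  after event 3 (t=8: DEC c by 11): {b=18, c=-11, d=6}
  after event 4 (t=12: SET d = 34): {b=18, c=-11, d=34}
  after event 5 (t=21: DEL c): {b=18, d=34}
  after event 6 (t=26: INC b by 12): {b=30, d=34}
  after event 7 (t=34: SET c = 37): {b=30, c=37, d=34}
  after event 8 (t=37: INC d by 8): {b=30, c=37, d=42}
  after event 9 (t=40: DEC c by 13): {b=30, c=24, d=42}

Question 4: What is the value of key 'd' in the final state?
Answer: 42

Derivation:
Track key 'd' through all 11 events:
  event 1 (t=4: SET b = 18): d unchanged
  event 2 (t=5: INC d by 6): d (absent) -> 6
  event 3 (t=8: DEC c by 11): d unchanged
  event 4 (t=12: SET d = 34): d 6 -> 34
  event 5 (t=21: DEL c): d unchanged
  event 6 (t=26: INC b by 12): d unchanged
  event 7 (t=34: SET c = 37): d unchanged
  event 8 (t=37: INC d by 8): d 34 -> 42
  event 9 (t=40: DEC c by 13): d unchanged
  event 10 (t=48: SET a = 10): d unchanged
  event 11 (t=51: DEC b by 4): d unchanged
Final: d = 42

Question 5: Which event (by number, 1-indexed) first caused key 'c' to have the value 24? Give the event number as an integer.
Looking for first event where c becomes 24:
  event 3: c = -11
  event 4: c = -11
  event 5: c = (absent)
  event 7: c = 37
  event 8: c = 37
  event 9: c 37 -> 24  <-- first match

Answer: 9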